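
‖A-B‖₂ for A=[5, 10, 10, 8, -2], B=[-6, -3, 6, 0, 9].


d = √((5+ 6)² + (10+ 3)² + (10-6)² + (8-0)² + (-2-9)²)
  = √(121 + 169 + 16 + 64 + 121)
  = √491 = 22.1585

22.1585


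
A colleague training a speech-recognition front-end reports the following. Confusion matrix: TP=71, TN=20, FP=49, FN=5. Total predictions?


Total = TP + TN + FP + FN
= 71 + 20 + 49 + 5
= 145
(Predicted positive: 120, predicted negative: 25)

145


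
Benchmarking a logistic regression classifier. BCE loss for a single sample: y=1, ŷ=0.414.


BCE = -[y·ln(p) + (1-y)·ln(1-p)]
= -1·ln(0.414) - 0
= -ln(0.414) = 0.8819

0.8819


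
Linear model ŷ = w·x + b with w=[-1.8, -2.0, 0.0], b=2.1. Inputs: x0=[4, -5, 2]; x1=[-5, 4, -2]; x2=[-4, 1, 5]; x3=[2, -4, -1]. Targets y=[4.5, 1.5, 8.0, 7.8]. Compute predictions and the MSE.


ŷ0 = (-1.8)·(4) + (-2.0)·(-5) + (0.0)·(2) + 2.1 = 4.9
ŷ1 = (-1.8)·(-5) + (-2.0)·(4) + (0.0)·(-2) + 2.1 = 3.1
ŷ2 = (-1.8)·(-4) + (-2.0)·(1) + (0.0)·(5) + 2.1 = 7.3
ŷ3 = (-1.8)·(2) + (-2.0)·(-4) + (0.0)·(-1) + 2.1 = 6.5
errors² = [0.16, 2.56, 0.49, 1.69]
MSE = 4.9000/4 = 1.225

1.225


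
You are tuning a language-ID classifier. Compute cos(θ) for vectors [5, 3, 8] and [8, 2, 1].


A·B = 5·8 + 3·2 + 8·1 = 54
‖A‖ = √98 = 9.8995, ‖B‖ = √69 = 8.3066
cos = 54/(√98·√69) = 54/√6762 = 0.6567

0.6567


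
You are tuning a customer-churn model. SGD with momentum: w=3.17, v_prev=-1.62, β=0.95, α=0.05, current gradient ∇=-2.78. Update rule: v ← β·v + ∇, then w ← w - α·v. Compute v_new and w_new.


v_new = 0.95·-1.62 - 2.78 = -1.539 - 2.78 = -4.319
w_new = 3.17 - 0.05·-4.319 = 3.17 + 0.21595 = 3.38595

v_new=-4.319, w_new=3.38595


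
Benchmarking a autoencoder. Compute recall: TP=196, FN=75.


Recall = TP/(TP+FN)
= 196/(196+75)
= 196/271 = 72.32%

72.32%


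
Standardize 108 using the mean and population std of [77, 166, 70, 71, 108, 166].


μ = 109.6667, σ = 41.8038
z = (108 - 109.6667)/41.8038 = -0.0399

-0.0399


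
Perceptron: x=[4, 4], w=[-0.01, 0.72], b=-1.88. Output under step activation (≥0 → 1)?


z = (4)·(-0.01) + (4)·(0.72) - 1.88
  = 0.96
step(z) = 1 (z≥0)

1


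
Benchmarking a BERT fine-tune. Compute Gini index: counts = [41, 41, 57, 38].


Probabilities: [41/177, 41/177, 57/177, 38/177] ≈ [0.2316, 0.2316, 0.322, 0.2147]
Σpᵢ² = (1681 + 1681 + 3249 + 1444)/177² = 8055/31329
Gini = 1 - Σpᵢ² = 1 - 8055/31329 = 0.7429

0.7429


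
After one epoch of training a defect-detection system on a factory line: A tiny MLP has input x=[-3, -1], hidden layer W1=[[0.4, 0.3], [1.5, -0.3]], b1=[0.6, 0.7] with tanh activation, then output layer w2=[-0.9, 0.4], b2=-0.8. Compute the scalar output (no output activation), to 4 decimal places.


z1[0] = (0.4)·(-3) + (0.3)·(-1) + 0.6 = -0.9
z1[1] = (1.5)·(-3) + (-0.3)·(-1) + 0.7 = -3.5
h = tanh(z1) = [-0.7163, -0.9982]
output = (-0.9)·(-0.7163) + (0.4)·(-0.9982) - 0.8 = -0.5546

-0.5546


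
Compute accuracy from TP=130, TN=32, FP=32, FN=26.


Accuracy = (TP+TN)/(TP+TN+FP+FN)
= (130+32)/(220)
= 162/220 = 73.64%

73.64%


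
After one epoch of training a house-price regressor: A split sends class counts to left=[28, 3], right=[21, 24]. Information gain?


Parent = [49, 27], H_parent = 0.9387
H_left = 0.4587 (n=31), H_right = 0.9968 (n=45)
H_children = (31/76)·0.4587 + (45/76)·0.9968 = 0.7773
IG = 0.9387 - 0.7773 = 0.1614

0.1614


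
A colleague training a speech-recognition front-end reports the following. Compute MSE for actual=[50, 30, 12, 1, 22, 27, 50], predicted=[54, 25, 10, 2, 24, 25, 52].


Squared errors: (50-54)²=16, (30-25)²=25, (12-10)²=4, (1-2)²=1, (22-24)²=4, (27-25)²=4, (50-52)²=4
Sum = 58
MSE = 58/7 = 58/7

58/7


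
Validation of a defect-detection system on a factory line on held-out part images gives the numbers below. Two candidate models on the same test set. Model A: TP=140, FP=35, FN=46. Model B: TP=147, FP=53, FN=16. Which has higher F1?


Model A: P=140/175=0.8, R=140/186=0.7527, F1=2PR/(P+R)=2TP/(2TP+FP+FN)=280/361=0.7756
Model B: P=147/200=0.735, R=147/163=0.9018, F1=2PR/(P+R)=2TP/(2TP+FP+FN)=294/363=0.8099
0.7756 < 0.8099 → Model B

Model B


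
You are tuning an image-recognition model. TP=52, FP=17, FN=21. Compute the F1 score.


Precision = 52/69 = 0.7536
Recall = 52/73 = 0.7123
F1 = 2·P·R/(P+R) = 2·TP/(2·TP+FP+FN) = 104/(104+17+21) = 104/142 = 0.7324

0.7324


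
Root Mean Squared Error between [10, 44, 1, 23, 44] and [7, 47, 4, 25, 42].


MSE = 35/5 = 7
RMSE = √(35/5) = 2.6458

2.6458


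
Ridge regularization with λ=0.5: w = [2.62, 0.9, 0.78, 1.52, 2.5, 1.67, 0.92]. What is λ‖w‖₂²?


‖w‖₂² = (2.62)² + (0.9)² + (0.78)² + (1.52)² + (2.5)² + (1.67)² + (0.92)²
     = 6.8644 + 0.81 + 0.6084 + 2.3104 + 6.25 + 2.7889 + 0.8464
     = 20.4785
λ·‖w‖₂² = 0.5·20.4785 = 10.23925

10.23925


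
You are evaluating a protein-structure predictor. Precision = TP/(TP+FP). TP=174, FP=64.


Precision = TP/(TP+FP)
= 174/(174+64)
= 174/238 = 73.11%

73.11%


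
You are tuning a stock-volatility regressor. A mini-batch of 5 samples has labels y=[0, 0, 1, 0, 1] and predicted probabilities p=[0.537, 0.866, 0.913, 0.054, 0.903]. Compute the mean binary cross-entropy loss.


L[0] = -ln(1-0.537) = -ln(0.463) = 0.77
L[1] = -ln(1-0.866) = -ln(0.134) = 2.0099
L[2] = -ln(0.913) = 0.091
L[3] = -ln(1-0.054) = -ln(0.946) = 0.0555
L[4] = -ln(0.903) = 0.102
mean = (0.77 + 2.0099 + 0.091 + 0.0555 + 0.102)/5 = 0.6057

0.6057


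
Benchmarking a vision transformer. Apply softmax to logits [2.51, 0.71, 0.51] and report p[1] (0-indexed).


Exponentials: e^2.51=12.3049, e^0.71=2.034, e^0.51=1.6653
Sum = 16.0042
Softmax = [0.7689, 0.1271, 0.1041]
p[1] = 2.034/16.0042 = 0.1271

0.1271


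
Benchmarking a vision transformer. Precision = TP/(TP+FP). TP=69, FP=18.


Precision = TP/(TP+FP)
= 69/(69+18)
= 69/87 = 79.31%

79.31%


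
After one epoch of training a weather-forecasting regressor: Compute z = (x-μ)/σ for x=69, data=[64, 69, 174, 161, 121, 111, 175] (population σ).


μ = 125, σ = 43.5332
z = (69 - 125)/43.5332 = -1.2864

-1.2864


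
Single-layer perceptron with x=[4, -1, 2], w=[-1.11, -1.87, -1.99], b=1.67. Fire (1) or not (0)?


z = (4)·(-1.11) + (-1)·(-1.87) + (2)·(-1.99) + 1.67
  = -4.88
step(z) = 0 (z<0)

0


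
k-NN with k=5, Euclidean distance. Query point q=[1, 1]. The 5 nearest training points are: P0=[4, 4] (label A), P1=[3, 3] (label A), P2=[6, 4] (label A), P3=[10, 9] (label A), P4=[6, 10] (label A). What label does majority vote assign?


d(q,P0) = 4.2426  (label A)
d(q,P1) = 2.8284  (label A)
d(q,P2) = 5.831  (label A)
d(q,P3) = 12.0416  (label A)
d(q,P4) = 10.2956  (label A)
Votes: A=5, B=0
Majority → A

A


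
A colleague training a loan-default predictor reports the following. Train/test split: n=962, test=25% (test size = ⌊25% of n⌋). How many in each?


Test = ⌊962·25/100⌋ = 240
Train = 962 - 240 = 722

Train: 722, Test: 240


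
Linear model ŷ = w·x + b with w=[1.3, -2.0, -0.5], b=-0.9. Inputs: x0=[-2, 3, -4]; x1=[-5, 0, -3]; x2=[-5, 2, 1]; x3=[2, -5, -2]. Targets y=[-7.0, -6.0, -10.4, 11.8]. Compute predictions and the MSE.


ŷ0 = (1.3)·(-2) + (-2.0)·(3) + (-0.5)·(-4) - 0.9 = -7.5
ŷ1 = (1.3)·(-5) + (-2.0)·(0) + (-0.5)·(-3) - 0.9 = -5.9
ŷ2 = (1.3)·(-5) + (-2.0)·(2) + (-0.5)·(1) - 0.9 = -11.9
ŷ3 = (1.3)·(2) + (-2.0)·(-5) + (-0.5)·(-2) - 0.9 = 12.7
errors² = [0.25, 0.01, 2.25, 0.81]
MSE = 3.3200/4 = 0.83

0.83


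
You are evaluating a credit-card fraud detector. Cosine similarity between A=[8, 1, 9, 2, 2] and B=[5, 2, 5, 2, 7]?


A·B = 8·5 + 1·2 + 9·5 + 2·2 + 2·7 = 105
‖A‖ = √154 = 12.4097, ‖B‖ = √107 = 10.3441
cos = 105/(√154·√107) = 105/√16478 = 0.818

0.818


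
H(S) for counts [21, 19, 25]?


Probabilities: [21/65, 19/65, 25/65] ≈ [0.3231, 0.2923, 0.3846]
H = -((21/65)·log₂(21/65) + (19/65)·log₂(19/65) + (25/65)·log₂(25/65))
  = 1.5755 bits

1.5755 bits


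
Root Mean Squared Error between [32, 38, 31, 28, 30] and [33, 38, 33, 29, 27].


MSE = 15/5 = 3
RMSE = √(15/5) = 1.7321

1.7321


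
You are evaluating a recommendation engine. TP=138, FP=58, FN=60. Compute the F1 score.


Precision = 138/196 = 0.7041
Recall = 138/198 = 0.697
F1 = 2·P·R/(P+R) = 2·TP/(2·TP+FP+FN) = 276/(276+58+60) = 276/394 = 0.7005

0.7005


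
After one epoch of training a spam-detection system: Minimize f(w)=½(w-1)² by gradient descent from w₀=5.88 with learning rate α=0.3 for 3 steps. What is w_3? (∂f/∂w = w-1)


step 1: grad = 5.88-1 = 4.88; w = 5.88 - 0.3·(4.88) = 4.416
step 2: grad = 4.416-1 = 3.416; w = 4.416 - 0.3·(3.416) = 3.3912
step 3: grad = 3.3912-1 = 2.3912; w = 3.3912 - 0.3·(2.3912) = 2.67384

2.67384


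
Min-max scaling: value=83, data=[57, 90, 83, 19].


min=19, max=90
(83-19)/(90-19) = 64/71 = 0.9014

0.9014


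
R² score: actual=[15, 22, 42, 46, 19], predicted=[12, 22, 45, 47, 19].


ȳ = 28.8
SS_res = Σ(y-ŷ)² = 19
SS_tot = Σ(y-ȳ)² = 802.8
R² = 1 - SS_res/SS_tot = 1 - 0.0237 = 0.9763

0.9763


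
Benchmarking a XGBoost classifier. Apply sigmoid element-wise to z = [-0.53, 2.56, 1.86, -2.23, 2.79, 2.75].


σ(-0.53) = 1/(1+e^0.53) = 0.3705
σ(2.56) = 1/(1+e^-2.56) = 0.9282
σ(1.86) = 1/(1+e^-1.86) = 0.8653
σ(-2.23) = 1/(1+e^2.23) = 0.0971
σ(2.79) = 1/(1+e^-2.79) = 0.9421
σ(2.75) = 1/(1+e^-2.75) = 0.9399
result = [0.3705, 0.9282, 0.8653, 0.0971, 0.9421, 0.9399]

[0.3705, 0.9282, 0.8653, 0.0971, 0.9421, 0.9399]


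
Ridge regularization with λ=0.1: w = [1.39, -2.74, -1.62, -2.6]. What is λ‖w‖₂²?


‖w‖₂² = (1.39)² + (-2.74)² + (-1.62)² + (-2.6)²
     = 1.9321 + 7.5076 + 2.6244 + 6.76
     = 18.8241
λ·‖w‖₂² = 0.1·18.8241 = 1.88241

1.88241


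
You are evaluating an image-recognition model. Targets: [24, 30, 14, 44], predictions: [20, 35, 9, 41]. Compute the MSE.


Squared errors: (24-20)²=16, (30-35)²=25, (14-9)²=25, (44-41)²=9
Sum = 75
MSE = 75/4 = 75/4

75/4


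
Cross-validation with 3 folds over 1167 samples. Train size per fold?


Fold size = 1167/3 = 389
Training per fold = 1167 - 389 = 778

778


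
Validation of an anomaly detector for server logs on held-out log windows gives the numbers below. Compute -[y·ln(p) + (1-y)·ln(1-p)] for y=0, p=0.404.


BCE = -[y·ln(p) + (1-y)·ln(1-p)]
= -0 - 1·ln(1-0.404)
= -ln(0.596) = 0.5175

0.5175


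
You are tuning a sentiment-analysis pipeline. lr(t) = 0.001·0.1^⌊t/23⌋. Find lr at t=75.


n_drops = ⌊75/23⌋ = 3
lr = 0.001·0.1^3 = 0.001·0.001 = 0.000001

0.000001


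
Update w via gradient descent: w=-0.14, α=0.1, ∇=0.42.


w_new = w - α·∇
= -0.14 - 0.1·0.42
= -0.14 - 0.042
= -0.182

-0.182


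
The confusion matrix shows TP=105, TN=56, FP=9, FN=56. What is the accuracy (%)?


Accuracy = (TP+TN)/(TP+TN+FP+FN)
= (105+56)/(226)
= 161/226 = 71.24%

71.24%


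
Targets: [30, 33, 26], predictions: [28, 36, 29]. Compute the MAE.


Absolute errors: |30-28|=2, |33-36|=3, |26-29|=3
Sum = 8
MAE = 8/3 = 8/3

8/3


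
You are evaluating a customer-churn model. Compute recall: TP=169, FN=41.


Recall = TP/(TP+FN)
= 169/(169+41)
= 169/210 = 80.48%

80.48%


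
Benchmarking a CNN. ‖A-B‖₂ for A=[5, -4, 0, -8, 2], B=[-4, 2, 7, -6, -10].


d = √((5+ 4)² + (-4-2)² + (0-7)² + (-8+ 6)² + (2+ 10)²)
  = √(81 + 36 + 49 + 4 + 144)
  = √314 = 17.72

17.72


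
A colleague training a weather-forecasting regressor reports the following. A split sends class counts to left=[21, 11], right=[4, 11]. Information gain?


Parent = [25, 22], H_parent = 0.9971
H_left = 0.9284 (n=32), H_right = 0.8366 (n=15)
H_children = (32/47)·0.9284 + (15/47)·0.8366 = 0.8991
IG = 0.9971 - 0.8991 = 0.098

0.098


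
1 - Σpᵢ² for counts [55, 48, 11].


Probabilities: [55/114, 48/114, 11/114] ≈ [0.4825, 0.4211, 0.0965]
Σpᵢ² = (3025 + 2304 + 121)/114² = 5450/12996
Gini = 1 - Σpᵢ² = 1 - 5450/12996 = 0.5806

0.5806


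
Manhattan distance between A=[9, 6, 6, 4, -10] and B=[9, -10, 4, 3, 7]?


d = |9-9| + |6+ 10| + |6-4| + |4-3| + |-10-7|
  = 0 + 16 + 2 + 1 + 17
  = 36

36


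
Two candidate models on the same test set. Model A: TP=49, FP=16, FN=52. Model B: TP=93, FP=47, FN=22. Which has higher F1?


Model A: P=49/65=0.7538, R=49/101=0.4851, F1=2PR/(P+R)=2TP/(2TP+FP+FN)=98/166=0.5904
Model B: P=93/140=0.6643, R=93/115=0.8087, F1=2PR/(P+R)=2TP/(2TP+FP+FN)=186/255=0.7294
0.5904 < 0.7294 → Model B

Model B


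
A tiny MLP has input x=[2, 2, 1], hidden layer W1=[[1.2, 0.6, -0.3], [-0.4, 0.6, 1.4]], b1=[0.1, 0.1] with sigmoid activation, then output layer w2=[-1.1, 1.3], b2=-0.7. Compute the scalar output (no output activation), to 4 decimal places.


z1[0] = (1.2)·(2) + (0.6)·(2) + (-0.3)·(1) + 0.1 = 3.4
z1[1] = (-0.4)·(2) + (0.6)·(2) + (1.4)·(1) + 0.1 = 1.9
h = sigmoid(z1) = [0.9677, 0.8699]
output = (-1.1)·(0.9677) + (1.3)·(0.8699) - 0.7 = -0.6336

-0.6336


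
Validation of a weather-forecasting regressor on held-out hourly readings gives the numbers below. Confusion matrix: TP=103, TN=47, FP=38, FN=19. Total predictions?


Total = TP + TN + FP + FN
= 103 + 47 + 38 + 19
= 207
(Predicted positive: 141, predicted negative: 66)

207


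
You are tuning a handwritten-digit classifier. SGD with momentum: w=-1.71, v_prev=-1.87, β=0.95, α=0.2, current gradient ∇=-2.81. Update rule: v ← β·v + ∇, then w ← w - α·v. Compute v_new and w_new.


v_new = 0.95·-1.87 - 2.81 = -1.7765 - 2.81 = -4.5865
w_new = -1.71 - 0.2·-4.5865 = -1.71 + 0.9173 = -0.7927

v_new=-4.5865, w_new=-0.7927


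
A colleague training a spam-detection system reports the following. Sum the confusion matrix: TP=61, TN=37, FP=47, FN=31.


Total = TP + TN + FP + FN
= 61 + 37 + 47 + 31
= 176
(Predicted positive: 108, predicted negative: 68)

176


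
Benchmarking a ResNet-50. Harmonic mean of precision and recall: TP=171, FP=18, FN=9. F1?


Precision = 171/189 = 0.9048
Recall = 171/180 = 0.95
F1 = 2·P·R/(P+R) = 2·TP/(2·TP+FP+FN) = 342/(342+18+9) = 342/369 = 0.9268

0.9268


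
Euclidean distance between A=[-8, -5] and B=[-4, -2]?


d = √((-8+ 4)² + (-5+ 2)²)
  = √(16 + 9)
  = √25 = 5.0

5.0


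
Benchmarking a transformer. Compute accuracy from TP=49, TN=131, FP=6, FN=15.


Accuracy = (TP+TN)/(TP+TN+FP+FN)
= (49+131)/(201)
= 180/201 = 89.55%

89.55%


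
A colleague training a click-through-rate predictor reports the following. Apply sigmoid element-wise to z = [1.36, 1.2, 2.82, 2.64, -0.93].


σ(1.36) = 1/(1+e^-1.36) = 0.7958
σ(1.2) = 1/(1+e^-1.2) = 0.7685
σ(2.82) = 1/(1+e^-2.82) = 0.9437
σ(2.64) = 1/(1+e^-2.64) = 0.9334
σ(-0.93) = 1/(1+e^0.93) = 0.2829
result = [0.7958, 0.7685, 0.9437, 0.9334, 0.2829]

[0.7958, 0.7685, 0.9437, 0.9334, 0.2829]


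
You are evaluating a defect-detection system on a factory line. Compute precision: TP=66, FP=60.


Precision = TP/(TP+FP)
= 66/(66+60)
= 66/126 = 52.38%

52.38%


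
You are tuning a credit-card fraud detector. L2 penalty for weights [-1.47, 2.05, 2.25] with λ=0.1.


‖w‖₂² = (-1.47)² + (2.05)² + (2.25)²
     = 2.1609 + 4.2025 + 5.0625
     = 11.4259
λ·‖w‖₂² = 0.1·11.4259 = 1.14259

1.14259


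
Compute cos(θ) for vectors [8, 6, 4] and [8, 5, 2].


A·B = 8·8 + 6·5 + 4·2 = 102
‖A‖ = √116 = 10.7703, ‖B‖ = √93 = 9.6437
cos = 102/(√116·√93) = 102/√10788 = 0.982

0.982


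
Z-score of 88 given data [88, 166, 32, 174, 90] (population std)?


μ = 110, σ = 53.2917
z = (88 - 110)/53.2917 = -0.4128

-0.4128


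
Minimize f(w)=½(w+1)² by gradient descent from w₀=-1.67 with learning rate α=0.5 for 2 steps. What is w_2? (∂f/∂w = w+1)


step 1: grad = -1.67+1 = -0.67; w = -1.67 - 0.5·(-0.67) = -1.335
step 2: grad = -1.335+1 = -0.335; w = -1.335 - 0.5·(-0.335) = -1.1675

-1.1675


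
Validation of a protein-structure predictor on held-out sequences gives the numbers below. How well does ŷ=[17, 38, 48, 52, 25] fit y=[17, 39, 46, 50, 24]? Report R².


ȳ = 35.2
SS_res = Σ(y-ŷ)² = 10
SS_tot = Σ(y-ȳ)² = 806.8
R² = 1 - SS_res/SS_tot = 1 - 0.0124 = 0.9876

0.9876


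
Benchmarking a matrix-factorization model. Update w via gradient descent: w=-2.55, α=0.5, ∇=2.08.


w_new = w - α·∇
= -2.55 - 0.5·2.08
= -2.55 - 1.04
= -3.59

-3.59


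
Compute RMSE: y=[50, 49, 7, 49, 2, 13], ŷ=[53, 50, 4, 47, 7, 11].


MSE = 52/6 = 8.6667
RMSE = √(52/6) = 2.9439

2.9439


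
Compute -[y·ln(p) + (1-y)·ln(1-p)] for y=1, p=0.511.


BCE = -[y·ln(p) + (1-y)·ln(1-p)]
= -1·ln(0.511) - 0
= -ln(0.511) = 0.6714

0.6714


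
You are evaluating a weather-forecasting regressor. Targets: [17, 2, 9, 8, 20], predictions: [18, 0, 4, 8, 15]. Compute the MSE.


Squared errors: (17-18)²=1, (2-0)²=4, (9-4)²=25, (8-8)²=0, (20-15)²=25
Sum = 55
MSE = 55/5 = 11

11


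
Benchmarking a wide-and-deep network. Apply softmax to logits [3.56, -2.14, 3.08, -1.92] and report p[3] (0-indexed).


Exponentials: e^3.56=35.1632, e^-2.14=0.1177, e^3.08=21.7584, e^-1.92=0.1466
Sum = 57.1859
Softmax = [0.6149, 0.0021, 0.3805, 0.0026]
p[3] = 0.1466/57.1859 = 0.0026

0.0026


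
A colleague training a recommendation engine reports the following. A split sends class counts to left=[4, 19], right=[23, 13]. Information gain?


Parent = [27, 32], H_parent = 0.9948
H_left = 0.6666 (n=23), H_right = 0.9436 (n=36)
H_children = (23/59)·0.6666 + (36/59)·0.9436 = 0.8356
IG = 0.9948 - 0.8356 = 0.1592

0.1592


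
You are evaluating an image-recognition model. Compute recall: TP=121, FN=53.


Recall = TP/(TP+FN)
= 121/(121+53)
= 121/174 = 69.54%

69.54%


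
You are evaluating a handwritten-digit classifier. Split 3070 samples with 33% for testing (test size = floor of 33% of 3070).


Test = ⌊3070·33/100⌋ = 1013
Train = 3070 - 1013 = 2057

Train: 2057, Test: 1013


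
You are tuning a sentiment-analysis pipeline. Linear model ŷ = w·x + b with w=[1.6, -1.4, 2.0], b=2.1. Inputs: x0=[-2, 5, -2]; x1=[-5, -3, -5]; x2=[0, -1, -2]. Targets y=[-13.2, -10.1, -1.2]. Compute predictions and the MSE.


ŷ0 = (1.6)·(-2) + (-1.4)·(5) + (2.0)·(-2) + 2.1 = -12.1
ŷ1 = (1.6)·(-5) + (-1.4)·(-3) + (2.0)·(-5) + 2.1 = -11.7
ŷ2 = (1.6)·(0) + (-1.4)·(-1) + (2.0)·(-2) + 2.1 = -0.5
errors² = [1.21, 2.56, 0.49]
MSE = 4.2600/3 = 1.42

1.42


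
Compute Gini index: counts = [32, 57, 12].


Probabilities: [32/101, 57/101, 12/101] ≈ [0.3168, 0.5644, 0.1188]
Σpᵢ² = (1024 + 3249 + 144)/101² = 4417/10201
Gini = 1 - Σpᵢ² = 1 - 4417/10201 = 0.567

0.567


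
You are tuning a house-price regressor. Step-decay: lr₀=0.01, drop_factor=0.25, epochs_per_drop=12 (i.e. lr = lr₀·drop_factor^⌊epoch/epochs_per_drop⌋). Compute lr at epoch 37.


n_drops = ⌊37/12⌋ = 3
lr = 0.01·0.25^3 = 0.01·0.015625 = 0.00015625

0.00015625


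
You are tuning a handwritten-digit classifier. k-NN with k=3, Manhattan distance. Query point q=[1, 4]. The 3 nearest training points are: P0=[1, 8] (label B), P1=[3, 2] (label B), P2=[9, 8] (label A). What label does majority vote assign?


d(q,P0) = 4  (label B)
d(q,P1) = 4  (label B)
d(q,P2) = 12  (label A)
Votes: A=1, B=2
Majority → B

B


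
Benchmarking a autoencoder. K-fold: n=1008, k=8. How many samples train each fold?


Fold size = 1008/8 = 126
Training per fold = 1008 - 126 = 882

882


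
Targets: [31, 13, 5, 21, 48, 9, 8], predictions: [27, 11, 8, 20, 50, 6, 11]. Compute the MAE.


Absolute errors: |31-27|=4, |13-11|=2, |5-8|=3, |21-20|=1, |48-50|=2, |9-6|=3, |8-11|=3
Sum = 18
MAE = 18/7 = 18/7

18/7


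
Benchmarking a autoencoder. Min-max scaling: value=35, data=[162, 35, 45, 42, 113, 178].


min=35, max=178
(35-35)/(178-35) = 0/143 = 0.0

0.0


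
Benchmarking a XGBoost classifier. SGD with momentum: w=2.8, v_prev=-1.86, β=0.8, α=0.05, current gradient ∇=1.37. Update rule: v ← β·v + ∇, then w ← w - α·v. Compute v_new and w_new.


v_new = 0.8·-1.86 + 1.37 = -1.488 + 1.37 = -0.118
w_new = 2.8 - 0.05·-0.118 = 2.8 + 0.0059 = 2.8059

v_new=-0.118, w_new=2.8059


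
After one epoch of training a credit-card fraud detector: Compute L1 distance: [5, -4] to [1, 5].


d = |5-1| + |-4-5|
  = 4 + 9
  = 13

13


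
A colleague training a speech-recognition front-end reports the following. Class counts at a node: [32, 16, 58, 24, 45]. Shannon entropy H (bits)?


Probabilities: [32/175, 16/175, 58/175, 24/175, 45/175] ≈ [0.1829, 0.0914, 0.3314, 0.1371, 0.2571]
H = -((32/175)·log₂(32/175) + (16/175)·log₂(16/175) + (58/175)·log₂(58/175) + (24/175)·log₂(24/175) + (45/175)·log₂(45/175))
  = 2.1887 bits

2.1887 bits


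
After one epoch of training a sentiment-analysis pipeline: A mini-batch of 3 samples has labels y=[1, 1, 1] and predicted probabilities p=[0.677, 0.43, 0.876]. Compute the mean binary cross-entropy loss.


L[0] = -ln(0.677) = 0.3901
L[1] = -ln(0.43) = 0.844
L[2] = -ln(0.876) = 0.1324
mean = (0.3901 + 0.844 + 0.1324)/3 = 0.4555

0.4555


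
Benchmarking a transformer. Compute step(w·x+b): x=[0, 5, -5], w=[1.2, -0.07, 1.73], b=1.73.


z = (0)·(1.2) + (5)·(-0.07) + (-5)·(1.73) + 1.73
  = -7.27
step(z) = 0 (z<0)

0


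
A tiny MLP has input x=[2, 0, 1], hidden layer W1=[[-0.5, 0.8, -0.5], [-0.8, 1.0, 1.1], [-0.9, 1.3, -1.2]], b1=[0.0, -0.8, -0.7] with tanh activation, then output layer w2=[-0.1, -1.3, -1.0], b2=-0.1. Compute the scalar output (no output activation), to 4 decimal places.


z1[0] = (-0.5)·(2) + (0.8)·(0) + (-0.5)·(1) + 0.0 = -1.5
z1[1] = (-0.8)·(2) + (1.0)·(0) + (1.1)·(1) - 0.8 = -1.3
z1[2] = (-0.9)·(2) + (1.3)·(0) + (-1.2)·(1) - 0.7 = -3.7
h = tanh(z1) = [-0.9051, -0.8617, -0.9988]
output = (-0.1)·(-0.9051) + (-1.3)·(-0.8617) + (-1.0)·(-0.9988) - 0.1 = 2.1095

2.1095


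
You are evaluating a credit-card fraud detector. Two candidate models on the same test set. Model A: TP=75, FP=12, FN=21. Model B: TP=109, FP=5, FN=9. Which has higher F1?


Model A: P=75/87=0.8621, R=75/96=0.7812, F1=2PR/(P+R)=2TP/(2TP+FP+FN)=150/183=0.8197
Model B: P=109/114=0.9561, R=109/118=0.9237, F1=2PR/(P+R)=2TP/(2TP+FP+FN)=218/232=0.9397
0.8197 < 0.9397 → Model B

Model B


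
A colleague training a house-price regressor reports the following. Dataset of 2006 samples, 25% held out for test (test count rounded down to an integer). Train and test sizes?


Test = ⌊2006·25/100⌋ = 501
Train = 2006 - 501 = 1505

Train: 1505, Test: 501


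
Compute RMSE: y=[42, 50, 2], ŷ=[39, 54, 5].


MSE = 34/3 = 11.3333
RMSE = √(34/3) = 3.3665

3.3665


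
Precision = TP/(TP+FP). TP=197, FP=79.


Precision = TP/(TP+FP)
= 197/(197+79)
= 197/276 = 71.38%

71.38%


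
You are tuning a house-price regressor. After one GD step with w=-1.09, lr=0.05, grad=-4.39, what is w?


w_new = w - α·∇
= -1.09 - 0.05·-4.39
= -1.09 + 0.2195
= -0.8705

-0.8705


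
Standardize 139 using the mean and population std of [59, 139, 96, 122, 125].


μ = 108.2, σ = 28.2517
z = (139 - 108.2)/28.2517 = 1.0902

1.0902


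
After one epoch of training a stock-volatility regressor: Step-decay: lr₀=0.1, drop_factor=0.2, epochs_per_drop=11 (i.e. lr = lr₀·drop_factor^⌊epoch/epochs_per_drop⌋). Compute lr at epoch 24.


n_drops = ⌊24/11⌋ = 2
lr = 0.1·0.2^2 = 0.1·0.04 = 0.004

0.004


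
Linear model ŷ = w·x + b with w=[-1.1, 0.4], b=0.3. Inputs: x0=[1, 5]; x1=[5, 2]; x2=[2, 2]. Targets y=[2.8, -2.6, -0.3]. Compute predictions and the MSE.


ŷ0 = (-1.1)·(1) + (0.4)·(5) + 0.3 = 1.2
ŷ1 = (-1.1)·(5) + (0.4)·(2) + 0.3 = -4.4
ŷ2 = (-1.1)·(2) + (0.4)·(2) + 0.3 = -1.1
errors² = [2.56, 3.24, 0.64]
MSE = 6.4400/3 = 2.1467

2.1467


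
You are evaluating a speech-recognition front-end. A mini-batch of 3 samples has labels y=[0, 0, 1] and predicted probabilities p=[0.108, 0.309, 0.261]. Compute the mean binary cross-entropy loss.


L[0] = -ln(1-0.108) = -ln(0.892) = 0.1143
L[1] = -ln(1-0.309) = -ln(0.691) = 0.3696
L[2] = -ln(0.261) = 1.3432
mean = (0.1143 + 0.3696 + 1.3432)/3 = 0.609

0.609


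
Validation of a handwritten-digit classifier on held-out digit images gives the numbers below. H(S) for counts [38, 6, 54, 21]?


Probabilities: [38/119, 6/119, 54/119, 21/119] ≈ [0.3193, 0.0504, 0.4538, 0.1765]
H = -((38/119)·log₂(38/119) + (6/119)·log₂(6/119) + (54/119)·log₂(54/119) + (21/119)·log₂(21/119))
  = 1.7021 bits

1.7021 bits


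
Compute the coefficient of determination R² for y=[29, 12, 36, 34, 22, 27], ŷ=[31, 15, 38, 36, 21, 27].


ȳ = 26.6667
SS_res = Σ(y-ŷ)² = 22
SS_tot = Σ(y-ȳ)² = 383.33
R² = 1 - SS_res/SS_tot = 1 - 0.0574 = 0.9426

0.9426


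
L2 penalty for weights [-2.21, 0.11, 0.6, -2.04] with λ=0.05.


‖w‖₂² = (-2.21)² + (0.11)² + (0.6)² + (-2.04)²
     = 4.8841 + 0.0121 + 0.36 + 4.1616
     = 9.4178
λ·‖w‖₂² = 0.05·9.4178 = 0.47089

0.47089


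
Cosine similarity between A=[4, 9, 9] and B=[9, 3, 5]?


A·B = 4·9 + 9·3 + 9·5 = 108
‖A‖ = √178 = 13.3417, ‖B‖ = √115 = 10.7238
cos = 108/(√178·√115) = 108/√20470 = 0.7549

0.7549


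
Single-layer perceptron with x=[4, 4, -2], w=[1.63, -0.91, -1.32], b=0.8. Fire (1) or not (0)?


z = (4)·(1.63) + (4)·(-0.91) + (-2)·(-1.32) + 0.8
  = 6.32
step(z) = 1 (z≥0)

1


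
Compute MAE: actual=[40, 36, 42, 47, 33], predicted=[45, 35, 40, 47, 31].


Absolute errors: |40-45|=5, |36-35|=1, |42-40|=2, |47-47|=0, |33-31|=2
Sum = 10
MAE = 10/5 = 2

2


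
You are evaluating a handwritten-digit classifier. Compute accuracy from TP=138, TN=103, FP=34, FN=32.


Accuracy = (TP+TN)/(TP+TN+FP+FN)
= (138+103)/(307)
= 241/307 = 78.5%

78.5%


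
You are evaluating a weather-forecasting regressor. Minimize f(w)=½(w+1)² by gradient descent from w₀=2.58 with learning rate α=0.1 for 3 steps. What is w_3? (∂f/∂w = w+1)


step 1: grad = 2.58+1 = 3.58; w = 2.58 - 0.1·(3.58) = 2.222
step 2: grad = 2.222+1 = 3.222; w = 2.222 - 0.1·(3.222) = 1.8998
step 3: grad = 1.8998+1 = 2.8998; w = 1.8998 - 0.1·(2.8998) = 1.60982

1.60982


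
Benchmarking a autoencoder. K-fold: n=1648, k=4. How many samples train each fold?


Fold size = 1648/4 = 412
Training per fold = 1648 - 412 = 1236

1236


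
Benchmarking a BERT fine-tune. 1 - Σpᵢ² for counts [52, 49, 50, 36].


Probabilities: [52/187, 49/187, 50/187, 36/187] ≈ [0.2781, 0.262, 0.2674, 0.1925]
Σpᵢ² = (2704 + 2401 + 2500 + 1296)/187² = 8901/34969
Gini = 1 - Σpᵢ² = 1 - 8901/34969 = 0.7455

0.7455


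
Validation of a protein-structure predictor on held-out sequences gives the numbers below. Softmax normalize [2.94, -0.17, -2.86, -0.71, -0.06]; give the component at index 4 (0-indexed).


Exponentials: e^2.94=18.9158, e^-0.17=0.8437, e^-2.86=0.0573, e^-0.71=0.4916, e^-0.06=0.9418
Sum = 21.2502
Softmax = [0.8901, 0.0397, 0.0027, 0.0231, 0.0443]
p[4] = 0.9418/21.2502 = 0.0443

0.0443


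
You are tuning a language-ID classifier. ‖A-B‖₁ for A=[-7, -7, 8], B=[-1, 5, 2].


d = |-7+ 1| + |-7-5| + |8-2|
  = 6 + 12 + 6
  = 24

24


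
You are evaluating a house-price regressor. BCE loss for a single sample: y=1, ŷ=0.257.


BCE = -[y·ln(p) + (1-y)·ln(1-p)]
= -1·ln(0.257) - 0
= -ln(0.257) = 1.3587

1.3587


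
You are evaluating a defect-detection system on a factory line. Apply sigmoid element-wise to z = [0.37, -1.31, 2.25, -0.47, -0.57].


σ(0.37) = 1/(1+e^-0.37) = 0.5915
σ(-1.31) = 1/(1+e^1.31) = 0.2125
σ(2.25) = 1/(1+e^-2.25) = 0.9047
σ(-0.47) = 1/(1+e^0.47) = 0.3846
σ(-0.57) = 1/(1+e^0.57) = 0.3612
result = [0.5915, 0.2125, 0.9047, 0.3846, 0.3612]

[0.5915, 0.2125, 0.9047, 0.3846, 0.3612]


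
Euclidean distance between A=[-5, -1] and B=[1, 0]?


d = √((-5-1)² + (-1-0)²)
  = √(36 + 1)
  = √37 = 6.0828

6.0828


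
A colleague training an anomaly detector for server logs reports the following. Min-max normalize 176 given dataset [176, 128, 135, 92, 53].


min=53, max=176
(176-53)/(176-53) = 123/123 = 1.0

1.0


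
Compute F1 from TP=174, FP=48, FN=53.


Precision = 174/222 = 0.7838
Recall = 174/227 = 0.7665
F1 = 2·P·R/(P+R) = 2·TP/(2·TP+FP+FN) = 348/(348+48+53) = 348/449 = 0.7751

0.7751


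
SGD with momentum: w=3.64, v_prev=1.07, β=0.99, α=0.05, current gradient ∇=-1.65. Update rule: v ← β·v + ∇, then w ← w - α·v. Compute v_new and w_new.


v_new = 0.99·1.07 - 1.65 = 1.0593 - 1.65 = -0.5907
w_new = 3.64 - 0.05·-0.5907 = 3.64 + 0.029535 = 3.669535

v_new=-0.5907, w_new=3.669535


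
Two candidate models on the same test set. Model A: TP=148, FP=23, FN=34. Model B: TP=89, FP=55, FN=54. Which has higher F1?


Model A: P=148/171=0.8655, R=148/182=0.8132, F1=2PR/(P+R)=2TP/(2TP+FP+FN)=296/353=0.8385
Model B: P=89/144=0.6181, R=89/143=0.6224, F1=2PR/(P+R)=2TP/(2TP+FP+FN)=178/287=0.6202
0.8385 > 0.6202 → Model A

Model A


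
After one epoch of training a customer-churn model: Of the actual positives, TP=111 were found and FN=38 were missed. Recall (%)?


Recall = TP/(TP+FN)
= 111/(111+38)
= 111/149 = 74.5%

74.5%


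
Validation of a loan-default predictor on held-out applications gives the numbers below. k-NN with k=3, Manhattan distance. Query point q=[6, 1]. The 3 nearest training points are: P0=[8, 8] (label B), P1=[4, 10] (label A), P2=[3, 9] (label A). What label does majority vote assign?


d(q,P0) = 9  (label B)
d(q,P1) = 11  (label A)
d(q,P2) = 11  (label A)
Votes: A=2, B=1
Majority → A

A


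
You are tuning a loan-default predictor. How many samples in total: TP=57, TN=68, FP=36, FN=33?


Total = TP + TN + FP + FN
= 57 + 68 + 36 + 33
= 194
(Predicted positive: 93, predicted negative: 101)

194


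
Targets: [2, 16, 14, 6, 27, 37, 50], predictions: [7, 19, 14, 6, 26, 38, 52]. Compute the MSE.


Squared errors: (2-7)²=25, (16-19)²=9, (14-14)²=0, (6-6)²=0, (27-26)²=1, (37-38)²=1, (50-52)²=4
Sum = 40
MSE = 40/7 = 40/7

40/7


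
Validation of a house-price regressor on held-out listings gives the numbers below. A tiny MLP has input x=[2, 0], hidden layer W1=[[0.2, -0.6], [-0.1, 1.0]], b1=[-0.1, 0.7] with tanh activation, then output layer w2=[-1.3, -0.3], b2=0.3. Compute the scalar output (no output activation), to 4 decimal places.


z1[0] = (0.2)·(2) + (-0.6)·(0) - 0.1 = 0.3
z1[1] = (-0.1)·(2) + (1.0)·(0) + 0.7 = 0.5
h = tanh(z1) = [0.2913, 0.4621]
output = (-1.3)·(0.2913) + (-0.3)·(0.4621) + 0.3 = -0.2173

-0.2173


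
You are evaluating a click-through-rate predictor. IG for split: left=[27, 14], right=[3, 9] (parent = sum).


Parent = [30, 23], H_parent = 0.9874
H_left = 0.9262 (n=41), H_right = 0.8113 (n=12)
H_children = (41/53)·0.9262 + (12/53)·0.8113 = 0.9002
IG = 0.9874 - 0.9002 = 0.0872

0.0872


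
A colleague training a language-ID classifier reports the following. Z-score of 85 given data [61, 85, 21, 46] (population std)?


μ = 53.25, σ = 23.2419
z = (85 - 53.25)/23.2419 = 1.3661

1.3661


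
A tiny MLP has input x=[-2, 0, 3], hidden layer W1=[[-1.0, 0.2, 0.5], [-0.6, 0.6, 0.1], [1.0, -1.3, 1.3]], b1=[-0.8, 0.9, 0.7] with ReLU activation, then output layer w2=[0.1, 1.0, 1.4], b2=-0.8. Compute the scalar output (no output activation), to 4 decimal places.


z1[0] = (-1.0)·(-2) + (0.2)·(0) + (0.5)·(3) - 0.8 = 2.7
z1[1] = (-0.6)·(-2) + (0.6)·(0) + (0.1)·(3) + 0.9 = 2.4
z1[2] = (1.0)·(-2) + (-1.3)·(0) + (1.3)·(3) + 0.7 = 2.6
h = ReLU(z1) = [2.7, 2.4, 2.6]
output = (0.1)·(2.7) + (1.0)·(2.4) + (1.4)·(2.6) - 0.8 = 5.51

5.51


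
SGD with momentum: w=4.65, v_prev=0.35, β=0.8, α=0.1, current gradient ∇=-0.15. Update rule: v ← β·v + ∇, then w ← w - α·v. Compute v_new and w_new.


v_new = 0.8·0.35 - 0.15 = 0.28 - 0.15 = 0.13
w_new = 4.65 - 0.1·0.13 = 4.65 - 0.013 = 4.637

v_new=0.13, w_new=4.637


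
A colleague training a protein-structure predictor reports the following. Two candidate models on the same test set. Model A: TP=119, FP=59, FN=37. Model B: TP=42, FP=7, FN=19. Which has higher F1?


Model A: P=119/178=0.6685, R=119/156=0.7628, F1=2PR/(P+R)=2TP/(2TP+FP+FN)=238/334=0.7126
Model B: P=42/49=0.8571, R=42/61=0.6885, F1=2PR/(P+R)=2TP/(2TP+FP+FN)=84/110=0.7636
0.7126 < 0.7636 → Model B

Model B


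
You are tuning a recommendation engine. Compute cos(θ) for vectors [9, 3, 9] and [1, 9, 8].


A·B = 9·1 + 3·9 + 9·8 = 108
‖A‖ = √171 = 13.0767, ‖B‖ = √146 = 12.083
cos = 108/(√171·√146) = 108/√24966 = 0.6835

0.6835


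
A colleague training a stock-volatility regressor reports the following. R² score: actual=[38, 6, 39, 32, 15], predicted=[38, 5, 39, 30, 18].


ȳ = 26
SS_res = Σ(y-ŷ)² = 14
SS_tot = Σ(y-ȳ)² = 870
R² = 1 - SS_res/SS_tot = 1 - 0.0161 = 0.9839

0.9839


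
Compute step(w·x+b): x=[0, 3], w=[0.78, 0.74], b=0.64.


z = (0)·(0.78) + (3)·(0.74) + 0.64
  = 2.86
step(z) = 1 (z≥0)

1


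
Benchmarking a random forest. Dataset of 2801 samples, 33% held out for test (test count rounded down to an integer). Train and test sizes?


Test = ⌊2801·33/100⌋ = 924
Train = 2801 - 924 = 1877

Train: 1877, Test: 924


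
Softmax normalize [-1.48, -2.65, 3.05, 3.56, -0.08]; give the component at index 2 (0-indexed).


Exponentials: e^-1.48=0.2276, e^-2.65=0.0707, e^3.05=21.1153, e^3.56=35.1632, e^-0.08=0.9231
Sum = 57.4999
Softmax = [0.004, 0.0012, 0.3672, 0.6115, 0.0161]
p[2] = 21.1153/57.4999 = 0.3672

0.3672


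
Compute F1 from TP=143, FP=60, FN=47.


Precision = 143/203 = 0.7044
Recall = 143/190 = 0.7526
F1 = 2·P·R/(P+R) = 2·TP/(2·TP+FP+FN) = 286/(286+60+47) = 286/393 = 0.7277

0.7277


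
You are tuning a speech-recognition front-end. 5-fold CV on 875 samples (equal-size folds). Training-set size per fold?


Fold size = 875/5 = 175
Training per fold = 875 - 175 = 700

700


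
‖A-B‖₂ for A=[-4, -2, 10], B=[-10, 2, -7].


d = √((-4+ 10)² + (-2-2)² + (10+ 7)²)
  = √(36 + 16 + 289)
  = √341 = 18.4662

18.4662


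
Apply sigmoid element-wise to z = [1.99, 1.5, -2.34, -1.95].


σ(1.99) = 1/(1+e^-1.99) = 0.8797
σ(1.5) = 1/(1+e^-1.5) = 0.8176
σ(-2.34) = 1/(1+e^2.34) = 0.0879
σ(-1.95) = 1/(1+e^1.95) = 0.1246
result = [0.8797, 0.8176, 0.0879, 0.1246]

[0.8797, 0.8176, 0.0879, 0.1246]


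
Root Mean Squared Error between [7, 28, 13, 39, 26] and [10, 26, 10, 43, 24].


MSE = 42/5 = 8.4
RMSE = √(42/5) = 2.8983

2.8983


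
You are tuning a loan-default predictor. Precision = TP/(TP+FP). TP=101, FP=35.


Precision = TP/(TP+FP)
= 101/(101+35)
= 101/136 = 74.26%

74.26%


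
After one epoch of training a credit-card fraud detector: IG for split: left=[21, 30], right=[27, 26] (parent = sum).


Parent = [48, 56], H_parent = 0.9957
H_left = 0.9774 (n=51), H_right = 0.9997 (n=53)
H_children = (51/104)·0.9774 + (53/104)·0.9997 = 0.9888
IG = 0.9957 - 0.9888 = 0.0069

0.0069


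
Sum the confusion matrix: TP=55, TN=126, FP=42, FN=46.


Total = TP + TN + FP + FN
= 55 + 126 + 42 + 46
= 269
(Predicted positive: 97, predicted negative: 172)

269


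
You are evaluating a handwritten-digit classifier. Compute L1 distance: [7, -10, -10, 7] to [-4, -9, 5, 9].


d = |7+ 4| + |-10+ 9| + |-10-5| + |7-9|
  = 11 + 1 + 15 + 2
  = 29

29


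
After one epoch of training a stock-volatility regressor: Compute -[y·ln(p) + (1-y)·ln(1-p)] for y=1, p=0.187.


BCE = -[y·ln(p) + (1-y)·ln(1-p)]
= -1·ln(0.187) - 0
= -ln(0.187) = 1.6766

1.6766


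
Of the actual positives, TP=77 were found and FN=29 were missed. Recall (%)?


Recall = TP/(TP+FN)
= 77/(77+29)
= 77/106 = 72.64%

72.64%


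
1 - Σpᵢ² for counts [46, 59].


Probabilities: [46/105, 59/105] ≈ [0.4381, 0.5619]
Σpᵢ² = (2116 + 3481)/105² = 5597/11025
Gini = 1 - Σpᵢ² = 1 - 5597/11025 = 0.4923

0.4923


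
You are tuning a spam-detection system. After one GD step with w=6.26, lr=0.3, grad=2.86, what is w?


w_new = w - α·∇
= 6.26 - 0.3·2.86
= 6.26 - 0.858
= 5.402

5.402


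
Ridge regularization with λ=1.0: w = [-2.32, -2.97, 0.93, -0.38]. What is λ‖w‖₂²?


‖w‖₂² = (-2.32)² + (-2.97)² + (0.93)² + (-0.38)²
     = 5.3824 + 8.8209 + 0.8649 + 0.1444
     = 15.2126
λ·‖w‖₂² = 1.0·15.2126 = 15.2126

15.2126


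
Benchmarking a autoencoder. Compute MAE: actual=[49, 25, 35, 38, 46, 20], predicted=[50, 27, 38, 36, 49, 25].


Absolute errors: |49-50|=1, |25-27|=2, |35-38|=3, |38-36|=2, |46-49|=3, |20-25|=5
Sum = 16
MAE = 16/6 = 8/3

8/3


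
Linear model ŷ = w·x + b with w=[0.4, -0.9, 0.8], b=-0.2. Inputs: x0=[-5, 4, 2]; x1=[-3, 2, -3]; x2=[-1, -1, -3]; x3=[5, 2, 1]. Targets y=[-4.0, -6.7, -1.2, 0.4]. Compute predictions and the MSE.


ŷ0 = (0.4)·(-5) + (-0.9)·(4) + (0.8)·(2) - 0.2 = -4.2
ŷ1 = (0.4)·(-3) + (-0.9)·(2) + (0.8)·(-3) - 0.2 = -5.6
ŷ2 = (0.4)·(-1) + (-0.9)·(-1) + (0.8)·(-3) - 0.2 = -2.1
ŷ3 = (0.4)·(5) + (-0.9)·(2) + (0.8)·(1) - 0.2 = 0.8
errors² = [0.04, 1.21, 0.81, 0.16]
MSE = 2.2200/4 = 0.555

0.555


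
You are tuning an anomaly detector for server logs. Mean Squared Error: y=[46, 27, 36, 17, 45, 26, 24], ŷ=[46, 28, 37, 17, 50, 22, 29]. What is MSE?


Squared errors: (46-46)²=0, (27-28)²=1, (36-37)²=1, (17-17)²=0, (45-50)²=25, (26-22)²=16, (24-29)²=25
Sum = 68
MSE = 68/7 = 68/7

68/7


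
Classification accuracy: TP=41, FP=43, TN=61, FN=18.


Accuracy = (TP+TN)/(TP+TN+FP+FN)
= (41+61)/(163)
= 102/163 = 62.58%

62.58%


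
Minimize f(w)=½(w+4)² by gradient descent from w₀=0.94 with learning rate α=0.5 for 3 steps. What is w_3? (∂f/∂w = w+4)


step 1: grad = 0.94+4 = 4.94; w = 0.94 - 0.5·(4.94) = -1.53
step 2: grad = -1.53+4 = 2.47; w = -1.53 - 0.5·(2.47) = -2.765
step 3: grad = -2.765+4 = 1.235; w = -2.765 - 0.5·(1.235) = -3.3825

-3.3825


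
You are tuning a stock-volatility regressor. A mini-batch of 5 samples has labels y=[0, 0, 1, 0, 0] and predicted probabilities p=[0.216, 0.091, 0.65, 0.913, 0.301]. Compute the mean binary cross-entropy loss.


L[0] = -ln(1-0.216) = -ln(0.784) = 0.2433
L[1] = -ln(1-0.091) = -ln(0.909) = 0.0954
L[2] = -ln(0.65) = 0.4308
L[3] = -ln(1-0.913) = -ln(0.087) = 2.4418
L[4] = -ln(1-0.301) = -ln(0.699) = 0.3581
mean = (0.2433 + 0.0954 + 0.4308 + 2.4418 + 0.3581)/5 = 0.7139

0.7139


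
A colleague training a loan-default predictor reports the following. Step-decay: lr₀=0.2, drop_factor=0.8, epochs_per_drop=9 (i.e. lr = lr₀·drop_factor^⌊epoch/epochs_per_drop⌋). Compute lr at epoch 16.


n_drops = ⌊16/9⌋ = 1
lr = 0.2·0.8^1 = 0.2·0.8 = 0.16

0.16


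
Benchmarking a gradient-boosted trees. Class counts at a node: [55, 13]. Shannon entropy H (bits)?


Probabilities: [55/68, 13/68] ≈ [0.8088, 0.1912]
H = -((55/68)·log₂(55/68) + (13/68)·log₂(13/68))
  = 0.7039 bits

0.7039 bits


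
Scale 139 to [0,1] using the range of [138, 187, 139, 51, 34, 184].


min=34, max=187
(139-34)/(187-34) = 105/153 = 0.6863

0.6863


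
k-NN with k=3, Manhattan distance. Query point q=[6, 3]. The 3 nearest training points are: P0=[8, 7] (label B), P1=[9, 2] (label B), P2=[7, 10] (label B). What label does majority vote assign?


d(q,P0) = 6  (label B)
d(q,P1) = 4  (label B)
d(q,P2) = 8  (label B)
Votes: A=0, B=3
Majority → B

B


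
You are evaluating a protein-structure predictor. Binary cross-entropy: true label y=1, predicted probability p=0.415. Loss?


BCE = -[y·ln(p) + (1-y)·ln(1-p)]
= -1·ln(0.415) - 0
= -ln(0.415) = 0.8795

0.8795


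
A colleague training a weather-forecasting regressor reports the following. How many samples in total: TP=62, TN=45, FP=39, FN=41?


Total = TP + TN + FP + FN
= 62 + 45 + 39 + 41
= 187
(Predicted positive: 101, predicted negative: 86)

187
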